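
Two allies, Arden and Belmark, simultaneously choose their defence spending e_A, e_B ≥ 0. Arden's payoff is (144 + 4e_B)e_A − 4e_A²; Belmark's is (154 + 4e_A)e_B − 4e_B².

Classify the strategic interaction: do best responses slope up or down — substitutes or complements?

strategic complements

Expanding Arden's payoff: 144e_A + 4e_Be_A − 4e_A².
∂π/∂e_A = 144 + 4e_B − 8e_A = 0, so e_A = 18 + 0.5e_B.
The best-response slope de_A/de_B = 0.5 > 0: the reaction function is upward-sloping, so the choices are strategic complements.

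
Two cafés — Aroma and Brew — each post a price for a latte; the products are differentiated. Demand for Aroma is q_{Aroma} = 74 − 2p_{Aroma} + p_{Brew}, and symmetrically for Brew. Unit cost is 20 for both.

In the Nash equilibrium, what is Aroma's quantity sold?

Aroma's profit: π = (p_{Aroma} − 20)(74 − 2p_{Aroma} + p_{Brew}).
∂π/∂p_{Aroma} = 114 − 4p_{Aroma} + p_{Brew} = 0 ⇒ p_{Aroma} = 28.5 + 0.25p_{Brew}.
Setting p_{Aroma} = p_{Brew} in the reaction function: p_{Aroma} = 28.5 + 0.25p_{Aroma}, so p_{Aroma} = 28.5 / 0.75 = 38.
q_{Aroma} = 74 − 2·38 + 38 = 36.

36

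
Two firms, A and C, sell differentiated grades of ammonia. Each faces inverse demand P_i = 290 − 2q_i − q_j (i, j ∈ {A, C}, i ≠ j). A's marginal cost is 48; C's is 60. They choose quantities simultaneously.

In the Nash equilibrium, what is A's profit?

Firm A's profit: π = q_A(290 − 2q_A − q_C) − 48q_A.
∂π/∂q_A = 242 − 4q_A − q_C = 0 ⇒ q_A = 60.5 − 0.25q_C.
Similarly q_C = 57.5 − 0.25q_A.
Plugging q_C into A's best response: q_A = 60.5 − 0.25(57.5 − 0.25q_A) ⇒ 0.9375q_A = 46.125, so q_A = 49.2.
Then q_C = 57.5 − 0.25·49.2 = 45.2.
P_A = 290 − 2·49.2 − 45.2 = 146.4.
Profit = (146.4 − 48)·49.2 = 4841.28.

4841.28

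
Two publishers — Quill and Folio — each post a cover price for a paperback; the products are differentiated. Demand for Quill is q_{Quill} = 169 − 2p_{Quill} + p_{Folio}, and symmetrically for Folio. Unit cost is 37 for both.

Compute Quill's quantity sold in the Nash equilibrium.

88

Quill's profit: π = (p_{Quill} − 37)(169 − 2p_{Quill} + p_{Folio}).
∂π/∂p_{Quill} = 243 − 4p_{Quill} + p_{Folio} = 0 ⇒ p_{Quill} = 60.75 + 0.25p_{Folio}.
Setting p_{Quill} = p_{Folio} in the reaction function: p_{Quill} = 60.75 + 0.25p_{Quill}, so p_{Quill} = 60.75 / 0.75 = 81.
q_{Quill} = 169 − 2·81 + 81 = 88.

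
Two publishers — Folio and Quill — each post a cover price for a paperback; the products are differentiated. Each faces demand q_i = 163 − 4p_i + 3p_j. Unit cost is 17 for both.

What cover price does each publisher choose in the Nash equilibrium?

46.2

Folio's profit: π = (p_{Folio} − 17)(163 − 4p_{Folio} + 3p_{Quill}).
∂π/∂p_{Folio} = 231 − 8p_{Folio} + 3p_{Quill} = 0 ⇒ p_{Folio} = 28.875 + 0.375p_{Quill}.
Setting p_{Folio} = p_{Quill} in the reaction function: p_{Folio} = 28.875 + 0.375p_{Folio}, so p_{Folio} = 28.875 / 0.625 = 46.2.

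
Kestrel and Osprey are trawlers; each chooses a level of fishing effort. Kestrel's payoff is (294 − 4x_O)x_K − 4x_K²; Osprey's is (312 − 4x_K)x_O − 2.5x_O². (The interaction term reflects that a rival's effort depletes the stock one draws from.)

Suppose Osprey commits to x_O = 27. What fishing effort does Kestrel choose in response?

23.25

Expanding Kestrel's payoff: 294x_K − 4x_Ox_K − 4x_K².
∂π/∂x_K = 294 − 4x_O − 8x_K = 0, so x_K = 36.75 − 0.5x_O.
At x_O = 27: x_K = 36.75 − 0.5·27 = 23.25.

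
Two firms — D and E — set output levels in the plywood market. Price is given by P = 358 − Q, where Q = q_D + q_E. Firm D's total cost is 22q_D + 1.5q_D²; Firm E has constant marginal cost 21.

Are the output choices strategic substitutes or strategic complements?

strategic substitutes

Firm D's profit: π = q_D(358 − (q_D + q_E)) − 22q_D − 1.5q_D².
∂π/∂q_D = 336 − 5q_D − q_E = 0, so q_D = 67.2 − 0.2q_E.
The best-response slope dq_D/dq_E = −0.2 < 0: the reaction function is downward-sloping, so the choices are strategic substitutes.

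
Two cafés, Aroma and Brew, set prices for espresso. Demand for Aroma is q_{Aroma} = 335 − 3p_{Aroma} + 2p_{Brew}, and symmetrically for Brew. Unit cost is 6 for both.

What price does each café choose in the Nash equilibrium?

Aroma's profit: π = (p_{Aroma} − 6)(335 − 3p_{Aroma} + 2p_{Brew}).
∂π/∂p_{Aroma} = 353 − 6p_{Aroma} + 2p_{Brew} = 0 ⇒ p_{Aroma} = 353/6 + (1/3)p_{Brew}.
By symmetry p_{Brew} = p_{Aroma}; substituting into the reaction function, (2/3)p_{Aroma} = 353/6 and p_{Aroma} = 88.25.

88.25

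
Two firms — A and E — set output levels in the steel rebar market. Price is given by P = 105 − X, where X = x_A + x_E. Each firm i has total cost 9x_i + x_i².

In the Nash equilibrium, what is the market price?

66.6

Firm A's profit: π = x_A(105 − (x_A + x_E)) − 9x_A − x_A².
∂π/∂x_A = 96 − 4x_A − x_E = 0, so x_A = 24 − 0.25x_E.
The game is symmetric, so in equilibrium x_E = x_A: the reaction function gives 1.25x_A = 24, hence x_A = 19.2.
Equilibrium price: P = 105 − 38.4 = 66.6.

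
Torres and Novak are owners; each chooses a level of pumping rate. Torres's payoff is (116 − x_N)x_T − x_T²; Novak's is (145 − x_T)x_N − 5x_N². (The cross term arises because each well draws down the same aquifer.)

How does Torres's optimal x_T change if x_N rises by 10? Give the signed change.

-5

Expanding Torres's payoff: 116x_T − x_Nx_T − x_T².
∂π/∂x_T = 116 − x_N − 2x_T = 0, so x_T = 58 − 0.5x_N.
The reaction-function slope is −0.5, so a 10-unit rise in x_N moves x_T by −0.5 × 10 = −5. Torres's best response falls — the actions are strategic substitutes.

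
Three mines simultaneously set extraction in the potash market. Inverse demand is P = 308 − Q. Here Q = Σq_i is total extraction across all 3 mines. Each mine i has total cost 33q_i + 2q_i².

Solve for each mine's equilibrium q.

A representative mine's profit is π_i = q_i(308 − Q) − 33q_i − 2q_i², with Q = q_i + Σ_{j≠i} q_j.
First-order condition: 275 − 6q_i − Σ_{j≠i} q_j = 0.
In a symmetric equilibrium every mine chooses the same q, so Σ_{j≠i} q_j = 2q. The condition becomes 275 − 8q = 0, giving q = 275/8 = 34.375.

34.375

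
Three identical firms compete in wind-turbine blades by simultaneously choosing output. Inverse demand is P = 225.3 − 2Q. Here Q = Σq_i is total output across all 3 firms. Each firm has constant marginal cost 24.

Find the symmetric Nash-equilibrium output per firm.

25.1625

A representative firm's profit is π_i = q_i(225.3 − 2Q) − 24q_i, with Q = q_i + Σ_{j≠i} q_j.
First-order condition: 201.3 − 4q_i − 2Σ_{j≠i} q_j = 0.
Imposing symmetry (q_j = q for all j) turns Σ_{j≠i} q_j into 2q, so 201.3 = 8q and q = 25.1625.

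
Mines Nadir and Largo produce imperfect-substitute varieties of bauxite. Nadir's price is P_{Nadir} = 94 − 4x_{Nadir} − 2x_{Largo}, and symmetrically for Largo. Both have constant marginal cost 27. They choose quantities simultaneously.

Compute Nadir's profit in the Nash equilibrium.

Mine Nadir's profit: π = x_{Nadir}(94 − 4x_{Nadir} − 2x_{Largo}) − 27x_{Nadir}.
∂π/∂x_{Nadir} = 67 − 8x_{Nadir} − 2x_{Largo} = 0 ⇒ x_{Nadir} = 8.375 − 0.25x_{Largo}.
Setting x_{Nadir} = x_{Largo} in the reaction function: x_{Nadir} = 8.375 − 0.25x_{Nadir}, so x_{Nadir} = 8.375 / 1.25 = 6.7.
P_{Nadir} = 94 − 4·6.7 − 2·6.7 = 53.8.
Profit = (53.8 − 27)·6.7 = 179.56.

179.56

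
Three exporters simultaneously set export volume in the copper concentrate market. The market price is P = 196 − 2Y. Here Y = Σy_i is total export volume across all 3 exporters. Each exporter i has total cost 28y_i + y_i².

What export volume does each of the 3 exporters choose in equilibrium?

16.8

A representative exporter's profit is π_i = y_i(196 − 2Y) − 28y_i − y_i², with Y = y_i + Σ_{j≠i} y_j.
First-order condition: 168 − 6y_i − 2Σ_{j≠i} y_j = 0.
In a symmetric equilibrium every exporter chooses the same y, so Σ_{j≠i} y_j = 2y. The condition becomes 168 − 10y = 0, giving y = 168/10 = 16.8.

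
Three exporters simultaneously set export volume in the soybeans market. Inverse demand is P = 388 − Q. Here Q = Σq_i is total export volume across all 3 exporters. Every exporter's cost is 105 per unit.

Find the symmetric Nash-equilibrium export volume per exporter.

70.75

A representative exporter's profit is π_i = q_i(388 − Q) − 105q_i, with Q = q_i + Σ_{j≠i} q_j.
First-order condition: 283 − 2q_i − Σ_{j≠i} q_j = 0.
Imposing symmetry (q_j = q for all j) turns Σ_{j≠i} q_j into 2q, so 283 = 4q and q = 70.75.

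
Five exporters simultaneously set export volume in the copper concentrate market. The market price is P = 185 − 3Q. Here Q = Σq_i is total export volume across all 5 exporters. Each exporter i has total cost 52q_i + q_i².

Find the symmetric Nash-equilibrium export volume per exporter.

A representative exporter's profit is π_i = q_i(185 − 3Q) − 52q_i − q_i², with Q = q_i + Σ_{j≠i} q_j.
First-order condition: 133 − 8q_i − 3Σ_{j≠i} q_j = 0.
With identical exporters, set every q_j = q: then 133 − 8q − 12q = 0, i.e. q = 133/20 = 6.65.

6.65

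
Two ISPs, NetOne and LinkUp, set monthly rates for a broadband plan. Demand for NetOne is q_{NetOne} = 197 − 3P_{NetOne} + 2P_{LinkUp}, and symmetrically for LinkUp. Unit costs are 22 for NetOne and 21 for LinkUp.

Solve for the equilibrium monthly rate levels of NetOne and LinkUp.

65.5625, 65.1875

NetOne's profit: π = (P_{NetOne} − 22)(197 − 3P_{NetOne} + 2P_{LinkUp}).
∂π/∂P_{NetOne} = 263 − 6P_{NetOne} + 2P_{LinkUp} = 0 ⇒ P_{NetOne} = 263/6 + (1/3)P_{LinkUp}.
Similarly P_{LinkUp} = 130/3 + (1/3)P_{NetOne}.
Solving the two reaction functions simultaneously: (1 − (1/3)(1/3))P_{NetOne} = 263/6 + (1/3)·(130/3), so (8/9)P_{NetOne} = 1049/18 and P_{NetOne} = 65.5625.
Then P_{LinkUp} = 130/3 + (1/3)·65.5625 = 65.1875.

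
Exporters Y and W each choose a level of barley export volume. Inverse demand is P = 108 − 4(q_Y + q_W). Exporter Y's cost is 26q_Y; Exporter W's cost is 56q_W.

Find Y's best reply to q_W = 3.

8.75

Exporter Y's profit: π = q_Y(108 − 4(q_Y + q_W)) − 26q_Y.
∂π/∂q_Y = 82 − 8q_Y − 4q_W = 0, so q_Y = 10.25 − 0.5q_W.
At q_W = 3: q_Y = 10.25 − 0.5·3 = 8.75.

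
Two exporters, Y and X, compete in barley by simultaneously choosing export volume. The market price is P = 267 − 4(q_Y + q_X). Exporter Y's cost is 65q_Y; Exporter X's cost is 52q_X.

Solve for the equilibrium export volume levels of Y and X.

Exporter Y's profit: π = q_Y(267 − 4(q_Y + q_X)) − 65q_Y.
∂π/∂q_Y = 202 − 8q_Y − 4q_X = 0, so q_Y = 25.25 − 0.5q_X.
By the same steps for X: q_X = 26.875 − 0.5q_Y.
Substituting the second reaction function into the first: q_Y = 25.25 − 0.5(26.875 − 0.5q_Y), which gives 0.75q_Y = 11.8125 ⇒ q_Y = 15.75.
Then q_X = 26.875 − 0.5·15.75 = 19.

15.75, 19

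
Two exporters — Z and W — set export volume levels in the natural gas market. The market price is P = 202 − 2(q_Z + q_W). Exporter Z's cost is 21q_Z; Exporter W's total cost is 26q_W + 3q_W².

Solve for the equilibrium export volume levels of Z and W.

40.5, 9.5

Exporter Z's profit: π = q_Z(202 − 2(q_Z + q_W)) − 21q_Z.
∂π/∂q_Z = 181 − 4q_Z − 2q_W = 0, so q_Z = 45.25 − 0.5q_W.
For W: ∂π/∂q_W = 176 − 10q_W − 2q_Z = 0 ⇒ q_W = 17.6 − 0.2q_Z.
Plugging q_W into Z's best response: q_Z = 45.25 − 0.5(17.6 − 0.2q_Z) ⇒ 0.9q_Z = 36.45, so q_Z = 40.5.
Then q_W = 17.6 − 0.2·40.5 = 9.5.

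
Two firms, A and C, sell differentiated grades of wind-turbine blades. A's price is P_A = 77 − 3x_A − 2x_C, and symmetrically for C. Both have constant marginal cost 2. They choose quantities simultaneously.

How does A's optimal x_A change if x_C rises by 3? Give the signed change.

Firm A's profit: π = x_A(77 − 3x_A − 2x_C) − 2x_A.
∂π/∂x_A = 75 − 6x_A − 2x_C = 0 ⇒ x_A = 12.5 − (1/3)x_C.
The reaction-function slope is −1/3, so a 3-unit rise in x_C moves x_A by −1/3 × 3 = −1. A's best response falls — the actions are strategic substitutes.

-1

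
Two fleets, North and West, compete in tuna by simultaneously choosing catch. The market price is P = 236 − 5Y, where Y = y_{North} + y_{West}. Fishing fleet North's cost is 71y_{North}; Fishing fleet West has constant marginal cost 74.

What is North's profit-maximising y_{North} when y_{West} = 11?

Fishing fleet North's profit: π = y_{North}(236 − 5(y_{North} + y_{West})) − 71y_{North}.
∂π/∂y_{North} = 165 − 10y_{North} − 5y_{West} = 0, so y_{North} = 16.5 − 0.5y_{West}.
At y_{West} = 11: y_{North} = 16.5 − 0.5·11 = 11.

11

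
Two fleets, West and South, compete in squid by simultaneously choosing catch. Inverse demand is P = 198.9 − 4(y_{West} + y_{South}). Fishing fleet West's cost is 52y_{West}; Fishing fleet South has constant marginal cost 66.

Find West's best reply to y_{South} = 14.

Fishing fleet West's profit: π = y_{West}(198.9 − 4(y_{West} + y_{South})) − 52y_{West}.
∂π/∂y_{West} = 146.9 − 8y_{West} − 4y_{South} = 0, so y_{West} = 18.3625 − 0.5y_{South}.
At y_{South} = 14: y_{West} = 18.3625 − 0.5·14 = 11.3625.

11.3625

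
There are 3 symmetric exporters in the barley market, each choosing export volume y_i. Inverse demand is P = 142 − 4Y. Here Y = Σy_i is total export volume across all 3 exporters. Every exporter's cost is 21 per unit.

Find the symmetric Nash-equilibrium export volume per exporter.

A representative exporter's profit is π_i = y_i(142 − 4Y) − 21y_i, with Y = y_i + Σ_{j≠i} y_j.
First-order condition: 121 − 8y_i − 4Σ_{j≠i} y_j = 0.
With identical exporters, set every y_j = y: then 121 − 8y − 8y = 0, i.e. y = 121/16 = 7.5625.

7.5625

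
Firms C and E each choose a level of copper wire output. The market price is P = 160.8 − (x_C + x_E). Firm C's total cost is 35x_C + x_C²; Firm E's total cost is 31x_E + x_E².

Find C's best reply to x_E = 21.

Firm C's profit: π = x_C(160.8 − (x_C + x_E)) − 35x_C − x_C².
∂π/∂x_C = 125.8 − 4x_C − x_E = 0, so x_C = 31.45 − 0.25x_E.
At x_E = 21: x_C = 31.45 − 0.25·21 = 26.2.

26.2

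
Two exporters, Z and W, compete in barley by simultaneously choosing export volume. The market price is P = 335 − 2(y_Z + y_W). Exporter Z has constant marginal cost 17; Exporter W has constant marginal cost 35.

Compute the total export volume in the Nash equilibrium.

103

Exporter Z's profit: π = y_Z(335 − 2(y_Z + y_W)) − 17y_Z.
∂π/∂y_Z = 318 − 4y_Z − 2y_W = 0, so y_Z = 79.5 − 0.5y_W.
By the same steps for W: y_W = 75 − 0.5y_Z.
Substituting the second reaction function into the first: y_Z = 79.5 − 0.5(75 − 0.5y_Z), which gives 0.75y_Z = 42 ⇒ y_Z = 56.
Then y_W = 75 − 0.5·56 = 47.
Total export volume: 56 + 47 = 103.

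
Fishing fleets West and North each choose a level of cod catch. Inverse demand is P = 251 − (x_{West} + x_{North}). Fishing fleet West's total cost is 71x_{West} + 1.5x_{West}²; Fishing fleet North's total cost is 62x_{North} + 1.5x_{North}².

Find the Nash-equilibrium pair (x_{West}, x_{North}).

29.625, 31.875

Fishing fleet West's profit: π = x_{West}(251 − (x_{West} + x_{North})) − 71x_{West} − 1.5x_{West}².
∂π/∂x_{West} = 180 − 5x_{West} − x_{North} = 0, so x_{West} = 36 − 0.2x_{North}.
By the same steps for North: x_{North} = 37.8 − 0.2x_{West}.
Solving the two reaction functions simultaneously: (1 − (−0.2)(−0.2))x_{West} = 36 − 0.2·37.8, so 0.96x_{West} = 28.44 and x_{West} = 29.625.
Then x_{North} = 37.8 − 0.2·29.625 = 31.875.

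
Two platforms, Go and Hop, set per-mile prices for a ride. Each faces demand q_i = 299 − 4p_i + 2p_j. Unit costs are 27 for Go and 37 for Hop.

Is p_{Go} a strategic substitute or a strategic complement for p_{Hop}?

strategic complements

Go's profit: π = (p_{Go} − 27)(299 − 4p_{Go} + 2p_{Hop}).
∂π/∂p_{Go} = 407 − 8p_{Go} + 2p_{Hop} = 0 ⇒ p_{Go} = 50.875 + 0.25p_{Hop}.
The best-response slope dp_{Go}/dp_{Hop} = 0.25 > 0: the reaction function is upward-sloping, so the choices are strategic complements.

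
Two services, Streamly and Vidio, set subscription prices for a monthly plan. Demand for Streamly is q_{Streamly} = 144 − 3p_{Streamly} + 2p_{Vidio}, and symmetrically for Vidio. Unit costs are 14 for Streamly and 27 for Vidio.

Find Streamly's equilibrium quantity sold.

Streamly's profit: π = (p_{Streamly} − 14)(144 − 3p_{Streamly} + 2p_{Vidio}).
∂π/∂p_{Streamly} = 186 − 6p_{Streamly} + 2p_{Vidio} = 0 ⇒ p_{Streamly} = 31 + (1/3)p_{Vidio}.
Similarly p_{Vidio} = 37.5 + (1/3)p_{Streamly}.
Solving the two reaction functions simultaneously: (1 − (1/3)(1/3))p_{Streamly} = 31 + (1/3)·37.5, so (8/9)p_{Streamly} = 43.5 and p_{Streamly} = 48.9375.
Then p_{Vidio} = 37.5 + (1/3)·48.9375 = 53.8125.
q_{Streamly} = 144 − 3·48.9375 + 2·53.8125 = 104.8125.

104.8125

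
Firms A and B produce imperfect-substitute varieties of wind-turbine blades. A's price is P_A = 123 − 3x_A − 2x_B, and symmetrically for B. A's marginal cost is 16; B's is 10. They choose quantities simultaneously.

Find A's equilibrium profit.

507

Firm A's profit: π = x_A(123 − 3x_A − 2x_B) − 16x_A.
∂π/∂x_A = 107 − 6x_A − 2x_B = 0 ⇒ x_A = 107/6 − (1/3)x_B.
Similarly x_B = 113/6 − (1/3)x_A.
Solving the two reaction functions simultaneously: (1 − (−1/3)(−1/3))x_A = 107/6 − (1/3)·(113/6), so (8/9)x_A = 104/9 and x_A = 13.
Then x_B = 113/6 − (1/3)·13 = 14.5.
P_A = 123 − 3·13 − 2·14.5 = 55.
Profit = (55 − 16)·13 = 507.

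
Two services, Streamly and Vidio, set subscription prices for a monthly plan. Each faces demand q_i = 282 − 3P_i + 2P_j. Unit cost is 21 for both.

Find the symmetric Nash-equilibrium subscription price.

86.25

Streamly's profit: π = (P_{Streamly} − 21)(282 − 3P_{Streamly} + 2P_{Vidio}).
∂π/∂P_{Streamly} = 345 − 6P_{Streamly} + 2P_{Vidio} = 0 ⇒ P_{Streamly} = 57.5 + (1/3)P_{Vidio}.
Setting P_{Streamly} = P_{Vidio} in the reaction function: P_{Streamly} = 57.5 + (1/3)P_{Streamly}, so P_{Streamly} = 57.5 / (2/3) = 86.25.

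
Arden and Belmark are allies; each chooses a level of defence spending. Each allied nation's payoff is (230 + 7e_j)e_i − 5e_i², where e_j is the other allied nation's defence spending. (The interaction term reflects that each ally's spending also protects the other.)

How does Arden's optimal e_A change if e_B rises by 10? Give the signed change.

7

Arden's payoff is (230 + 7e_B)e_A − 5e_A².
∂π/∂e_A = 230 + 7e_B − 10e_A = 0, so e_A = 23 + 0.7e_B.
The reaction-function slope is 0.7, so a 10-unit rise in e_B moves e_A by 0.7 × 10 = 7. Arden's best response rises — the actions are strategic complements.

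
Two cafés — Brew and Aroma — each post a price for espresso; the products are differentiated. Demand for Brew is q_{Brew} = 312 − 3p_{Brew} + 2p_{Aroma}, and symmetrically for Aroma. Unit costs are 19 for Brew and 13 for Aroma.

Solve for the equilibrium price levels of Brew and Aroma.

Brew's profit: π = (p_{Brew} − 19)(312 − 3p_{Brew} + 2p_{Aroma}).
∂π/∂p_{Brew} = 369 − 6p_{Brew} + 2p_{Aroma} = 0 ⇒ p_{Brew} = 61.5 + (1/3)p_{Aroma}.
Similarly p_{Aroma} = 58.5 + (1/3)p_{Brew}.
Solving the two reaction functions simultaneously: (1 − (1/3)(1/3))p_{Brew} = 61.5 + (1/3)·58.5, so (8/9)p_{Brew} = 81 and p_{Brew} = 91.125.
Then p_{Aroma} = 58.5 + (1/3)·91.125 = 88.875.

91.125, 88.875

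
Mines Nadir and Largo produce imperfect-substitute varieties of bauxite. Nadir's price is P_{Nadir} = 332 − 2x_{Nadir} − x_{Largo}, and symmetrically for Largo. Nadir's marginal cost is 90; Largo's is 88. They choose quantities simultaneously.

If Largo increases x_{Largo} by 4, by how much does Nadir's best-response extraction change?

-1

Mine Nadir's profit: π = x_{Nadir}(332 − 2x_{Nadir} − x_{Largo}) − 90x_{Nadir}.
∂π/∂x_{Nadir} = 242 − 4x_{Nadir} − x_{Largo} = 0 ⇒ x_{Nadir} = 60.5 − 0.25x_{Largo}.
The reaction-function slope is −0.25, so a 4-unit rise in x_{Largo} moves x_{Nadir} by −0.25 × 4 = −1. Nadir's best response falls — the actions are strategic substitutes.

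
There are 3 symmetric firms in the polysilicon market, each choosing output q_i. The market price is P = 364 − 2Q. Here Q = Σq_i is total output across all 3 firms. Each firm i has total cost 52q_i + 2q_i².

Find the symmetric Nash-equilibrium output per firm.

26

A representative firm's profit is π_i = q_i(364 − 2Q) − 52q_i − 2q_i², with Q = q_i + Σ_{j≠i} q_j.
First-order condition: 312 − 8q_i − 2Σ_{j≠i} q_j = 0.
Imposing symmetry (q_j = q for all j) turns Σ_{j≠i} q_j into 2q, so 312 = 12q and q = 26.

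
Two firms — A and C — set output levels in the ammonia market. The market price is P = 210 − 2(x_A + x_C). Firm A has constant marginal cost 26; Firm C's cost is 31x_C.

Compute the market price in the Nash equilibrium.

89

Firm A's profit: π = x_A(210 − 2(x_A + x_C)) − 26x_A.
∂π/∂x_A = 184 − 4x_A − 2x_C = 0, so x_A = 46 − 0.5x_C.
By the same steps for C: x_C = 44.75 − 0.5x_A.
Substituting the second reaction function into the first: x_A = 46 − 0.5(44.75 − 0.5x_A), which gives 0.75x_A = 23.625 ⇒ x_A = 31.5.
Then x_C = 44.75 − 0.5·31.5 = 29.
Equilibrium price: P = 210 − 2·60.5 = 89.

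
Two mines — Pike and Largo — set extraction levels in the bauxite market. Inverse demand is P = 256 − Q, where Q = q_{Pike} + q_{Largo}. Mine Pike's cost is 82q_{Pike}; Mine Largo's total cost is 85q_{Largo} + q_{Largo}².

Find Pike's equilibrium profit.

Mine Pike's profit: π = q_{Pike}(256 − (q_{Pike} + q_{Largo})) − 82q_{Pike}.
∂π/∂q_{Pike} = 174 − 2q_{Pike} − q_{Largo} = 0, so q_{Pike} = 87 − 0.5q_{Largo}.
For Largo: ∂π/∂q_{Largo} = 171 − 4q_{Largo} − q_{Pike} = 0 ⇒ q_{Largo} = 42.75 − 0.25q_{Pike}.
Plugging q_{Largo} into Pike's best response: q_{Pike} = 87 − 0.5(42.75 − 0.25q_{Pike}) ⇒ 0.875q_{Pike} = 65.625, so q_{Pike} = 75.
Then q_{Largo} = 42.75 − 0.25·75 = 24.
Price P = 256 − 99 = 157.
Pike's profit: (157 − 82)·75 = 5625.

5625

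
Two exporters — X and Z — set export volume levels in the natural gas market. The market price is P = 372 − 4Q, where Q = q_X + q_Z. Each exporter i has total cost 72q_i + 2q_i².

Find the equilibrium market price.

Exporter X's profit: π = q_X(372 − 4(q_X + q_Z)) − 72q_X − 2q_X².
∂π/∂q_X = 300 − 12q_X − 4q_Z = 0, so q_X = 25 − (1/3)q_Z.
The game is symmetric, so in equilibrium q_Z = q_X: the reaction function gives (4/3)q_X = 25, hence q_X = 18.75.
Equilibrium price: P = 372 − 4·37.5 = 222.

222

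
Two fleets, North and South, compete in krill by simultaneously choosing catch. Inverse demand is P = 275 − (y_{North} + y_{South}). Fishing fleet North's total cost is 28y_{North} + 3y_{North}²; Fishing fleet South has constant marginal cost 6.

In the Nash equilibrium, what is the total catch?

Fishing fleet North's profit: π = y_{North}(275 − (y_{North} + y_{South})) − 28y_{North} − 3y_{North}².
∂π/∂y_{North} = 247 − 8y_{North} − y_{South} = 0, so y_{North} = 30.875 − 0.125y_{South}.
For South: ∂π/∂y_{South} = 269 − 2y_{South} − y_{North} = 0 ⇒ y_{South} = 134.5 − 0.5y_{North}.
Plugging y_{South} into North's best response: y_{North} = 30.875 − 0.125(134.5 − 0.5y_{North}) ⇒ 0.9375y_{North} = 14.0625, so y_{North} = 15.
Then y_{South} = 134.5 − 0.5·15 = 127.
Total catch: 15 + 127 = 142.

142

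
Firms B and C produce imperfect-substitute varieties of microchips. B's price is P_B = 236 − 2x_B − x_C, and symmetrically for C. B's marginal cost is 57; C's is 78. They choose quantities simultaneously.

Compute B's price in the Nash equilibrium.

Firm B's profit: π = x_B(236 − 2x_B − x_C) − 57x_B.
∂π/∂x_B = 179 − 4x_B − x_C = 0 ⇒ x_B = 44.75 − 0.25x_C.
Similarly x_C = 39.5 − 0.25x_B.
Plugging x_C into B's best response: x_B = 44.75 − 0.25(39.5 − 0.25x_B) ⇒ 0.9375x_B = 34.875, so x_B = 37.2.
Then x_C = 39.5 − 0.25·37.2 = 30.2.
P_B = 236 − 2·37.2 − 30.2 = 131.4.

131.4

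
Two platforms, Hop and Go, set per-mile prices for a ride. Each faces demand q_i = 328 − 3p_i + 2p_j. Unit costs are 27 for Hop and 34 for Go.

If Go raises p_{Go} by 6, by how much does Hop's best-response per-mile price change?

2

Hop's profit: π = (p_{Hop} − 27)(328 − 3p_{Hop} + 2p_{Go}).
∂π/∂p_{Hop} = 409 − 6p_{Hop} + 2p_{Go} = 0 ⇒ p_{Hop} = 409/6 + (1/3)p_{Go}.
The reaction-function slope is 1/3, so a 6-unit rise in p_{Go} moves p_{Hop} by 1/3 × 6 = 2. Hop's best response rises — the actions are strategic complements.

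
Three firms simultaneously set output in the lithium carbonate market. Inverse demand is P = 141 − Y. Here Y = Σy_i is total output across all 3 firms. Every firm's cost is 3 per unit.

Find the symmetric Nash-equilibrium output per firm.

34.5

A representative firm's profit is π_i = y_i(141 − Y) − 3y_i, with Y = y_i + Σ_{j≠i} y_j.
First-order condition: 138 − 2y_i − Σ_{j≠i} y_j = 0.
Imposing symmetry (y_j = y for all j) turns Σ_{j≠i} y_j into 2y, so 138 = 4y and y = 34.5.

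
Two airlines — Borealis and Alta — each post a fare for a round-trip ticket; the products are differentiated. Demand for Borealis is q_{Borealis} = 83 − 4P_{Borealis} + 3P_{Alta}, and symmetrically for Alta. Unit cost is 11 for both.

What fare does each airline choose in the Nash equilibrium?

25.4

Borealis's profit: π = (P_{Borealis} − 11)(83 − 4P_{Borealis} + 3P_{Alta}).
∂π/∂P_{Borealis} = 127 − 8P_{Borealis} + 3P_{Alta} = 0 ⇒ P_{Borealis} = 15.875 + 0.375P_{Alta}.
By symmetry P_{Alta} = P_{Borealis}; substituting into the reaction function, 0.625P_{Borealis} = 15.875 and P_{Borealis} = 25.4.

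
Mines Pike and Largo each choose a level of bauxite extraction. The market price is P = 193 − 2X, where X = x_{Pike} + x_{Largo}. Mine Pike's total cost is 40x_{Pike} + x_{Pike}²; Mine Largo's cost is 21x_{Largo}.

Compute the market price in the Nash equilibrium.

Mine Pike's profit: π = x_{Pike}(193 − 2(x_{Pike} + x_{Largo})) − 40x_{Pike} − x_{Pike}².
∂π/∂x_{Pike} = 153 − 6x_{Pike} − 2x_{Largo} = 0, so x_{Pike} = 25.5 − (1/3)x_{Largo}.
For Largo: ∂π/∂x_{Largo} = 172 − 4x_{Largo} − 2x_{Pike} = 0 ⇒ x_{Largo} = 43 − 0.5x_{Pike}.
Plugging x_{Largo} into Pike's best response: x_{Pike} = 25.5 − (1/3)(43 − 0.5x_{Pike}) ⇒ (5/6)x_{Pike} = 67/6, so x_{Pike} = 13.4.
Then x_{Largo} = 43 − 0.5·13.4 = 36.3.
Equilibrium price: P = 193 − 2·49.7 = 93.6.

93.6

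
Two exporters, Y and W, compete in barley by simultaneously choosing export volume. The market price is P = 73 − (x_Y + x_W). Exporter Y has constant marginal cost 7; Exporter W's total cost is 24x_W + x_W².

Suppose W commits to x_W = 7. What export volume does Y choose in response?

Exporter Y's profit: π = x_Y(73 − (x_Y + x_W)) − 7x_Y.
∂π/∂x_Y = 66 − 2x_Y − x_W = 0, so x_Y = 33 − 0.5x_W.
At x_W = 7: x_Y = 33 − 0.5·7 = 29.5.

29.5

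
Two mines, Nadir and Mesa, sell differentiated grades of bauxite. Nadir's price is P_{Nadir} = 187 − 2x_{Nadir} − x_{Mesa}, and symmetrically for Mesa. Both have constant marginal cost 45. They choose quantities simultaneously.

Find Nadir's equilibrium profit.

1613.12

Mine Nadir's profit: π = x_{Nadir}(187 − 2x_{Nadir} − x_{Mesa}) − 45x_{Nadir}.
∂π/∂x_{Nadir} = 142 − 4x_{Nadir} − x_{Mesa} = 0 ⇒ x_{Nadir} = 35.5 − 0.25x_{Mesa}.
By symmetry x_{Mesa} = x_{Nadir}; substituting into the reaction function, 1.25x_{Nadir} = 35.5 and x_{Nadir} = 28.4.
P_{Nadir} = 187 − 2·28.4 − 28.4 = 101.8.
Profit = (101.8 − 45)·28.4 = 1613.12.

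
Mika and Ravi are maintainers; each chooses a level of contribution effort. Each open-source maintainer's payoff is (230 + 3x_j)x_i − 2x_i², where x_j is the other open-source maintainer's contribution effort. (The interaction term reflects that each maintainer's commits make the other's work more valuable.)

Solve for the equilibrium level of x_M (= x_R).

230

Mika's payoff is (230 + 3x_R)x_M − 2x_M².
∂π/∂x_M = 230 + 3x_R − 4x_M = 0, so x_M = 57.5 + 0.75x_R.
The game is symmetric, so in equilibrium x_R = x_M: the reaction function gives 0.25x_M = 57.5, hence x_M = 230.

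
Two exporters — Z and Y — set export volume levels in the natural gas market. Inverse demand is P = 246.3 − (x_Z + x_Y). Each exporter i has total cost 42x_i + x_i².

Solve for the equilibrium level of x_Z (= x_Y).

Exporter Z's profit: π = x_Z(246.3 − (x_Z + x_Y)) − 42x_Z − x_Z².
∂π/∂x_Z = 204.3 − 4x_Z − x_Y = 0, so x_Z = 51.075 − 0.25x_Y.
By symmetry x_Y = x_Z; substituting into the reaction function, 1.25x_Z = 51.075 and x_Z = 40.86.

40.86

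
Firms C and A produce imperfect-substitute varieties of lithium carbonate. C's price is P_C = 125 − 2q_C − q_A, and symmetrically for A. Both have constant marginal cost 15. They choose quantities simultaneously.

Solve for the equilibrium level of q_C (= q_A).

22

Firm C's profit: π = q_C(125 − 2q_C − q_A) − 15q_C.
∂π/∂q_C = 110 − 4q_C − q_A = 0 ⇒ q_C = 27.5 − 0.25q_A.
By symmetry q_A = q_C; substituting into the reaction function, 1.25q_C = 27.5 and q_C = 22.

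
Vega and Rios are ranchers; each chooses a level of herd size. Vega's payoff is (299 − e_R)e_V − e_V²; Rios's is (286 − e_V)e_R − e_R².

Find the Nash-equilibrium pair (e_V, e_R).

Expanding Vega's payoff: 299e_V − e_Re_V − e_V².
∂π/∂e_V = 299 − e_R − 2e_V = 0, so e_V = 149.5 − 0.5e_R.
Likewise for Rios: e_R = 143 − 0.5e_V.
Substituting the second reaction function into the first: e_V = 149.5 − 0.5(143 − 0.5e_V), which gives 0.75e_V = 78 ⇒ e_V = 104.
Then e_R = 143 − 0.5·104 = 91.

104, 91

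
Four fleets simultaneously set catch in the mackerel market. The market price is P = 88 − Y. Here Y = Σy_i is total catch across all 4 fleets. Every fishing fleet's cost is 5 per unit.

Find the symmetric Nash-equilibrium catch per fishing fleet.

A representative fishing fleet's profit is π_i = y_i(88 − Y) − 5y_i, with Y = y_i + Σ_{j≠i} y_j.
First-order condition: 83 − 2y_i − Σ_{j≠i} y_j = 0.
With identical fishing fleets, set every y_j = y: then 83 − 2y − 3y = 0, i.e. y = 83/5 = 16.6.

16.6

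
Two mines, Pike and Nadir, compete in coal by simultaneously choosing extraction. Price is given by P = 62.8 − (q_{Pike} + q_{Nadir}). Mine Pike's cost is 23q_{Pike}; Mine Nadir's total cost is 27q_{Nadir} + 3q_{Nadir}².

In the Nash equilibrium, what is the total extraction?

Mine Pike's profit: π = q_{Pike}(62.8 − (q_{Pike} + q_{Nadir})) − 23q_{Pike}.
∂π/∂q_{Pike} = 39.8 − 2q_{Pike} − q_{Nadir} = 0, so q_{Pike} = 19.9 − 0.5q_{Nadir}.
For Nadir: ∂π/∂q_{Nadir} = 35.8 − 8q_{Nadir} − q_{Pike} = 0 ⇒ q_{Nadir} = 4.475 − 0.125q_{Pike}.
Substituting the second reaction function into the first: q_{Pike} = 19.9 − 0.5(4.475 − 0.125q_{Pike}), which gives 0.9375q_{Pike} = 17.6625 ⇒ q_{Pike} = 18.84.
Then q_{Nadir} = 4.475 − 0.125·18.84 = 2.12.
Total extraction: 18.84 + 2.12 = 20.96.

20.96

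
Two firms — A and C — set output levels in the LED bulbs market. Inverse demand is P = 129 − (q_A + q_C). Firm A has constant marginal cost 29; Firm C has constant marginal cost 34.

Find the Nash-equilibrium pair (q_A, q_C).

35, 30

Firm A's profit: π = q_A(129 − (q_A + q_C)) − 29q_A.
∂π/∂q_A = 100 − 2q_A − q_C = 0, so q_A = 50 − 0.5q_C.
By the same steps for C: q_C = 47.5 − 0.5q_A.
Plugging q_C into A's best response: q_A = 50 − 0.5(47.5 − 0.5q_A) ⇒ 0.75q_A = 26.25, so q_A = 35.
Then q_C = 47.5 − 0.5·35 = 30.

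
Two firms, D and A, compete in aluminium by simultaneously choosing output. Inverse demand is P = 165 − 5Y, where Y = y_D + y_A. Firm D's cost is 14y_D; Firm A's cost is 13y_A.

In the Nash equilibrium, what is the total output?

Firm D's profit: π = y_D(165 − 5(y_D + y_A)) − 14y_D.
∂π/∂y_D = 151 − 10y_D − 5y_A = 0, so y_D = 15.1 − 0.5y_A.
By the same steps for A: y_A = 15.2 − 0.5y_D.
Solving the two reaction functions simultaneously: (1 − (−0.5)(−0.5))y_D = 15.1 − 0.5·15.2, so 0.75y_D = 7.5 and y_D = 10.
Then y_A = 15.2 − 0.5·10 = 10.2.
Total output: 10 + 10.2 = 20.2.

20.2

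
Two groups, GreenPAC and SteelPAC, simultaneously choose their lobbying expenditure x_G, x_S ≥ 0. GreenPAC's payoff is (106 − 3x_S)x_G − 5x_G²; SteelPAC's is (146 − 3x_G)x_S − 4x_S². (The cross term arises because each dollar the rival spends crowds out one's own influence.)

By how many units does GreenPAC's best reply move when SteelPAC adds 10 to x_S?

Expanding GreenPAC's payoff: 106x_G − 3x_Sx_G − 5x_G².
∂π/∂x_G = 106 − 3x_S − 10x_G = 0, so x_G = 10.6 − 0.3x_S.
The reaction-function slope is −0.3, so a 10-unit rise in x_S moves x_G by −0.3 × 10 = −3. GreenPAC's best response falls — the actions are strategic substitutes.

-3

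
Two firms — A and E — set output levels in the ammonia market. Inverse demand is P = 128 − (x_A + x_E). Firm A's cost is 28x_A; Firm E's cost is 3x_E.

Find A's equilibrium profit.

625

Firm A's profit: π = x_A(128 − (x_A + x_E)) − 28x_A.
∂π/∂x_A = 100 − 2x_A − x_E = 0, so x_A = 50 − 0.5x_E.
By the same steps for E: x_E = 62.5 − 0.5x_A.
Solving the two reaction functions simultaneously: (1 − (−0.5)(−0.5))x_A = 50 − 0.5·62.5, so 0.75x_A = 18.75 and x_A = 25.
Then x_E = 62.5 − 0.5·25 = 50.
Price P = 128 − 75 = 53.
A's profit: (53 − 28)·25 = 625.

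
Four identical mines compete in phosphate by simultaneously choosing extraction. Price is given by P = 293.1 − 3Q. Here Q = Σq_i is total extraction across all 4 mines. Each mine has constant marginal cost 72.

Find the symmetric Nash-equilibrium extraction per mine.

14.74

A representative mine's profit is π_i = q_i(293.1 − 3Q) − 72q_i, with Q = q_i + Σ_{j≠i} q_j.
First-order condition: 221.1 − 6q_i − 3Σ_{j≠i} q_j = 0.
Imposing symmetry (q_j = q for all j) turns Σ_{j≠i} q_j into 3q, so 221.1 = 15q and q = 14.74.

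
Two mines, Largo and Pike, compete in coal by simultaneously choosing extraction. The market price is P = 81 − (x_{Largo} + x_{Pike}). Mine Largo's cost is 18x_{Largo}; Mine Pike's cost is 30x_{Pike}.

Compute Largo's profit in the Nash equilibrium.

Mine Largo's profit: π = x_{Largo}(81 − (x_{Largo} + x_{Pike})) − 18x_{Largo}.
∂π/∂x_{Largo} = 63 − 2x_{Largo} − x_{Pike} = 0, so x_{Largo} = 31.5 − 0.5x_{Pike}.
By the same steps for Pike: x_{Pike} = 25.5 − 0.5x_{Largo}.
Plugging x_{Pike} into Largo's best response: x_{Largo} = 31.5 − 0.5(25.5 − 0.5x_{Largo}) ⇒ 0.75x_{Largo} = 18.75, so x_{Largo} = 25.
Then x_{Pike} = 25.5 − 0.5·25 = 13.
Price P = 81 − 38 = 43.
Largo's profit: (43 − 18)·25 = 625.

625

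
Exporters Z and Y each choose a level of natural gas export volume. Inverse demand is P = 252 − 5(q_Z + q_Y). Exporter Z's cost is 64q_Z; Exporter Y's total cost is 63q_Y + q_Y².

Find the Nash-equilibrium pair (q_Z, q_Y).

13.8, 10

Exporter Z's profit: π = q_Z(252 − 5(q_Z + q_Y)) − 64q_Z.
∂π/∂q_Z = 188 − 10q_Z − 5q_Y = 0, so q_Z = 18.8 − 0.5q_Y.
For Y: ∂π/∂q_Y = 189 − 12q_Y − 5q_Z = 0 ⇒ q_Y = 15.75 − (5/12)q_Z.
Plugging q_Y into Z's best response: q_Z = 18.8 − 0.5(15.75 − (5/12)q_Z) ⇒ (19/24)q_Z = 10.925, so q_Z = 13.8.
Then q_Y = 15.75 − (5/12)·13.8 = 10.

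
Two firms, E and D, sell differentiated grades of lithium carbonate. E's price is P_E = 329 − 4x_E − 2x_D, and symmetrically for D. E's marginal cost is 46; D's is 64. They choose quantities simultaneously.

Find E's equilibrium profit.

Firm E's profit: π = x_E(329 − 4x_E − 2x_D) − 46x_E.
∂π/∂x_E = 283 − 8x_E − 2x_D = 0 ⇒ x_E = 35.375 − 0.25x_D.
Similarly x_D = 33.125 − 0.25x_E.
Solving the two reaction functions simultaneously: (1 − (−0.25)(−0.25))x_E = 35.375 − 0.25·33.125, so 0.9375x_E = 867/32 and x_E = 28.9.
Then x_D = 33.125 − 0.25·28.9 = 25.9.
P_E = 329 − 4·28.9 − 2·25.9 = 161.6.
Profit = (161.6 − 46)·28.9 = 3340.84.

3340.84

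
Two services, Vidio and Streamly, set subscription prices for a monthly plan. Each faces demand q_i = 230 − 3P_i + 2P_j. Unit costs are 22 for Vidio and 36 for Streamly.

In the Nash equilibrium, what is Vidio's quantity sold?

163.875

Vidio's profit: π = (P_{Vidio} − 22)(230 − 3P_{Vidio} + 2P_{Streamly}).
∂π/∂P_{Vidio} = 296 − 6P_{Vidio} + 2P_{Streamly} = 0 ⇒ P_{Vidio} = 148/3 + (1/3)P_{Streamly}.
Similarly P_{Streamly} = 169/3 + (1/3)P_{Vidio}.
Plugging P_{Streamly} into Vidio's best response: P_{Vidio} = 148/3 + (1/3)(169/3 + (1/3)P_{Vidio}) ⇒ (8/9)P_{Vidio} = 613/9, so P_{Vidio} = 76.625.
Then P_{Streamly} = 169/3 + (1/3)·76.625 = 81.875.
q_{Vidio} = 230 − 3·76.625 + 2·81.875 = 163.875.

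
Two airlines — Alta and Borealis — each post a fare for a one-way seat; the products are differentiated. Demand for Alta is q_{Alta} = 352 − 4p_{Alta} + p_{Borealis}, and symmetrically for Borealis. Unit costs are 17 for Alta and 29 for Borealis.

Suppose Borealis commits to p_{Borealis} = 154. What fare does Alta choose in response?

Alta's profit: π = (p_{Alta} − 17)(352 − 4p_{Alta} + p_{Borealis}).
∂π/∂p_{Alta} = 420 − 8p_{Alta} + p_{Borealis} = 0 ⇒ p_{Alta} = 52.5 + 0.125p_{Borealis}.
At p_{Borealis} = 154: p_{Alta} = 52.5 + 0.125·154 = 71.75.

71.75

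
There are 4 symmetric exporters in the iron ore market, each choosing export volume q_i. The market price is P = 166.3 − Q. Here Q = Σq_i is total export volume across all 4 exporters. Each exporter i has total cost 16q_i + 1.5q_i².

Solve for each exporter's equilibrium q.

18.7875

A representative exporter's profit is π_i = q_i(166.3 − Q) − 16q_i − 1.5q_i², with Q = q_i + Σ_{j≠i} q_j.
First-order condition: 150.3 − 5q_i − Σ_{j≠i} q_j = 0.
With identical exporters, set every q_j = q: then 150.3 − 5q − 3q = 0, i.e. q = 150.3/8 = 18.7875.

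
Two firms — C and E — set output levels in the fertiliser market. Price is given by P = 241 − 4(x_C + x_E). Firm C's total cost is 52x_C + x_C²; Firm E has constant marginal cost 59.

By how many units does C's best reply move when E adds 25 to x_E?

-10

Firm C's profit: π = x_C(241 − 4(x_C + x_E)) − 52x_C − x_C².
∂π/∂x_C = 189 − 10x_C − 4x_E = 0, so x_C = 18.9 − 0.4x_E.
The reaction-function slope is −0.4, so a 25-unit rise in x_E moves x_C by −0.4 × 25 = −10. C's best response falls — the actions are strategic substitutes.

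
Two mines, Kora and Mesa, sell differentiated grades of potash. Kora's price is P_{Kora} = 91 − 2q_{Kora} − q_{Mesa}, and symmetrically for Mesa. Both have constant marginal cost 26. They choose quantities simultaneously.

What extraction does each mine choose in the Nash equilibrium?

Mine Kora's profit: π = q_{Kora}(91 − 2q_{Kora} − q_{Mesa}) − 26q_{Kora}.
∂π/∂q_{Kora} = 65 − 4q_{Kora} − q_{Mesa} = 0 ⇒ q_{Kora} = 16.25 − 0.25q_{Mesa}.
The game is symmetric, so in equilibrium q_{Mesa} = q_{Kora}: the reaction function gives 1.25q_{Kora} = 16.25, hence q_{Kora} = 13.

13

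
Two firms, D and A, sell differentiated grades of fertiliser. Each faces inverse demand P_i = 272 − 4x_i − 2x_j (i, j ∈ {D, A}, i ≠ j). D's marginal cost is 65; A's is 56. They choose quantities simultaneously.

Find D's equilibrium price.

Firm D's profit: π = x_D(272 − 4x_D − 2x_A) − 65x_D.
∂π/∂x_D = 207 − 8x_D − 2x_A = 0 ⇒ x_D = 25.875 − 0.25x_A.
Similarly x_A = 27 − 0.25x_D.
Solving the two reaction functions simultaneously: (1 − (−0.25)(−0.25))x_D = 25.875 − 0.25·27, so 0.9375x_D = 19.125 and x_D = 20.4.
Then x_A = 27 − 0.25·20.4 = 21.9.
P_D = 272 − 4·20.4 − 2·21.9 = 146.6.

146.6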